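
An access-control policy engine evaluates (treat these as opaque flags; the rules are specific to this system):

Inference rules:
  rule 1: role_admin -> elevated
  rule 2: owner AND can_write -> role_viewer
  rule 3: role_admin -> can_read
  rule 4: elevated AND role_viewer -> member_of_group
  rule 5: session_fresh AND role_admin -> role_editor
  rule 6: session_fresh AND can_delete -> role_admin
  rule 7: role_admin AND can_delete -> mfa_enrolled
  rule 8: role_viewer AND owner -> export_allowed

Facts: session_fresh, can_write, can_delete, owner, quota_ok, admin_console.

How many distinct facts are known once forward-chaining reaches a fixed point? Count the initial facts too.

[1] rule 2 [owner AND can_write -> role_viewer]; rule 6 [session_fresh AND can_delete -> role_admin]. ⇒ new: role_viewer, role_admin.
[2] rule 1 [role_admin -> elevated]; rule 3 [role_admin -> can_read]; rule 5 [session_fresh AND role_admin -> role_editor]; rule 7 [role_admin AND can_delete -> mfa_enrolled]; rule 8 [role_viewer AND owner -> export_allowed]. ⇒ new: elevated, can_read, role_editor, mfa_enrolled, export_allowed.
[3] rule 4 [elevated AND role_viewer -> member_of_group]. ⇒ new: member_of_group.
Closure: {admin_console, can_delete, can_read, can_write, elevated, export_allowed, member_of_group, mfa_enrolled, owner, quota_ok, role_admin, role_editor, role_viewer, session_fresh} — 14 facts.

14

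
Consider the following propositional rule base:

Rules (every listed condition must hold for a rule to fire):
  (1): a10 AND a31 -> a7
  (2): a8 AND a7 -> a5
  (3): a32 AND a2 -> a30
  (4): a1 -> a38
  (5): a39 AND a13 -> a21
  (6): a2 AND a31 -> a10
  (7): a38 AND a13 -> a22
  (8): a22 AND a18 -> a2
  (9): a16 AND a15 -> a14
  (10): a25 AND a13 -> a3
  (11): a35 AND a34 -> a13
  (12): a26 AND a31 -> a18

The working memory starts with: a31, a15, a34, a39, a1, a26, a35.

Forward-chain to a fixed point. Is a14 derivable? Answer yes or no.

no

[1] (4) [a1 -> a38]; (11) [a35 AND a34 -> a13]; (12) [a26 AND a31 -> a18]. ⇒ new: a38, a13, a18.
[2] (5) [a39 AND a13 -> a21]; (7) [a38 AND a13 -> a22]. ⇒ new: a21, a22.
[3] (8) [a22 AND a18 -> a2]. ⇒ new: a2.
[4] (6) [a2 AND a31 -> a10]. ⇒ new: a10.
[5] (1) [a10 AND a31 -> a7]. ⇒ new: a7.
Fixed point reached. a14 is concluded only by (9); (9) needs a16 (never derived).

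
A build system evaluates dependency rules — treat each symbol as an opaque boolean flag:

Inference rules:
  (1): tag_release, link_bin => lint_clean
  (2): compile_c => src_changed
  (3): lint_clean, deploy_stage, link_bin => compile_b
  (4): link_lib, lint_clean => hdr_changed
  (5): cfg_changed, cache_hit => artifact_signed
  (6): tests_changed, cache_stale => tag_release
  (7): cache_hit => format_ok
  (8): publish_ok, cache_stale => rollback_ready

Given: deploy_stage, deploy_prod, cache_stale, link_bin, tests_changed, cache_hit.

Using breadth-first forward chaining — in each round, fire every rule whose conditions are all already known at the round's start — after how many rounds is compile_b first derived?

3

Round 1 — (6), (7), derive tag_release, format_ok.
Round 2 — (1), derive lint_clean.
Round 3 — (3), derive compile_b.
compile_b first appears in round 3.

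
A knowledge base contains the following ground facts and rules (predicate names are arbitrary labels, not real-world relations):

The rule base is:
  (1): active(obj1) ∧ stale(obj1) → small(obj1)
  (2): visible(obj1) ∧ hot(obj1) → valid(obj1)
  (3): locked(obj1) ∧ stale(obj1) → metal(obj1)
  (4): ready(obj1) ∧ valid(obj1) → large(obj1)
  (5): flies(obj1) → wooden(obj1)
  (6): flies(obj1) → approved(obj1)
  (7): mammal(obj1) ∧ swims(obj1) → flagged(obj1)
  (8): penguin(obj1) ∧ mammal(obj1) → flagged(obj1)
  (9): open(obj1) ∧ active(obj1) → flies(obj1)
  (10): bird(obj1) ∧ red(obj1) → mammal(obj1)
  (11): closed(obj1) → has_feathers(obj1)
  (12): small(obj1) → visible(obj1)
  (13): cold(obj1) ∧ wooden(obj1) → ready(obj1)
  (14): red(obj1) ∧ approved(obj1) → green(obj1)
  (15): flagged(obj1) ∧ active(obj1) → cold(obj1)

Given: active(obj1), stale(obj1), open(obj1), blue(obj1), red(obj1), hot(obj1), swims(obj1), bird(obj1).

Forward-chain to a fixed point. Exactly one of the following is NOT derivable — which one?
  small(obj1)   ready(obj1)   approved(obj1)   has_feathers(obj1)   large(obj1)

Round 1: (1) [active(obj1) ∧ stale(obj1) → small(obj1)]; (9) [open(obj1) ∧ active(obj1) → flies(obj1)]; (10) [bird(obj1) ∧ red(obj1) → mammal(obj1)]. Adds small(obj1), flies(obj1), mammal(obj1).
Round 2: (5) [flies(obj1) → wooden(obj1)]; (6) [flies(obj1) → approved(obj1)]; (7) [mammal(obj1) ∧ swims(obj1) → flagged(obj1)]; (12) [small(obj1) → visible(obj1)]. Adds wooden(obj1), approved(obj1), flagged(obj1), visible(obj1).
Round 3: (2) [visible(obj1) ∧ hot(obj1) → valid(obj1)]; (14) [red(obj1) ∧ approved(obj1) → green(obj1)]; (15) [flagged(obj1) ∧ active(obj1) → cold(obj1)]. Adds valid(obj1), green(obj1), cold(obj1).
Round 4: (13) [cold(obj1) ∧ wooden(obj1) → ready(obj1)]. Adds ready(obj1).
Round 5: (4) [ready(obj1) ∧ valid(obj1) → large(obj1)]. Adds large(obj1).
Derived: small(obj1) (round 1), approved(obj1) (round 2), large(obj1) (round 5), ready(obj1) (round 4). has_feathers(obj1) never appears in any round.

has_feathers(obj1)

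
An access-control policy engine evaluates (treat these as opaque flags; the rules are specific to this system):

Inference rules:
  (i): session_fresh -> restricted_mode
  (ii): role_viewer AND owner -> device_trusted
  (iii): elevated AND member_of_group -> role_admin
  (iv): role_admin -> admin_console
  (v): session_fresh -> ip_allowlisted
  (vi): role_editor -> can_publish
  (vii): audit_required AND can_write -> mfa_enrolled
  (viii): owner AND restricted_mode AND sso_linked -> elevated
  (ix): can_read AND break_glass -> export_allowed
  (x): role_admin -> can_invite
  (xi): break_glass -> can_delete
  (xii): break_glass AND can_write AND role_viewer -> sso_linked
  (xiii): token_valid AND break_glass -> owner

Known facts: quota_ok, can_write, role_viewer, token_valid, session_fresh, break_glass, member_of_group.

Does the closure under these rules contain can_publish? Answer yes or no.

no

Round 1: (i) [session_fresh -> restricted_mode]; (v) [session_fresh -> ip_allowlisted]; (xi) [break_glass -> can_delete]; (xii) [break_glass AND can_write AND role_viewer -> sso_linked]; (xiii) [token_valid AND break_glass -> owner]. New: restricted_mode, ip_allowlisted, can_delete, sso_linked, owner.
Round 2: (ii) [role_viewer AND owner -> device_trusted]; (viii) [owner AND restricted_mode AND sso_linked -> elevated]. New: device_trusted, elevated.
Round 3: (iii) [elevated AND member_of_group -> role_admin]. New: role_admin.
Round 4: (iv) [role_admin -> admin_console]; (x) [role_admin -> can_invite]. New: admin_console, can_invite.
Fixed point reached. can_publish is concluded only by (vi); (vi) needs role_editor (never derived).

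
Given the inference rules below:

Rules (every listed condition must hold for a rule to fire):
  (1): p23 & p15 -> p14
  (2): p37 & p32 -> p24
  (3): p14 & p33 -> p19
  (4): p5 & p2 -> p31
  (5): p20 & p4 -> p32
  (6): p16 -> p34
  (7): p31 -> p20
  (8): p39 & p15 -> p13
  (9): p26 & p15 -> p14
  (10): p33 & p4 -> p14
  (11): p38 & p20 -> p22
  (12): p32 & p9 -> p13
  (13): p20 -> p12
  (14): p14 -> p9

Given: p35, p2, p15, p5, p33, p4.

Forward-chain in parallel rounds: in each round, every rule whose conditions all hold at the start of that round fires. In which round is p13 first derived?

Round 1: (4) [p5 & p2 -> p31]; (10) [p33 & p4 -> p14]. Adds p31, p14.
Round 2: (3) [p14 & p33 -> p19]; (7) [p31 -> p20]; (14) [p14 -> p9]. Adds p19, p20, p9.
Round 3: (5) [p20 & p4 -> p32]; (13) [p20 -> p12]. Adds p32, p12.
Round 4: (12) [p32 & p9 -> p13]. Adds p13.
p13 first appears in round 4.

4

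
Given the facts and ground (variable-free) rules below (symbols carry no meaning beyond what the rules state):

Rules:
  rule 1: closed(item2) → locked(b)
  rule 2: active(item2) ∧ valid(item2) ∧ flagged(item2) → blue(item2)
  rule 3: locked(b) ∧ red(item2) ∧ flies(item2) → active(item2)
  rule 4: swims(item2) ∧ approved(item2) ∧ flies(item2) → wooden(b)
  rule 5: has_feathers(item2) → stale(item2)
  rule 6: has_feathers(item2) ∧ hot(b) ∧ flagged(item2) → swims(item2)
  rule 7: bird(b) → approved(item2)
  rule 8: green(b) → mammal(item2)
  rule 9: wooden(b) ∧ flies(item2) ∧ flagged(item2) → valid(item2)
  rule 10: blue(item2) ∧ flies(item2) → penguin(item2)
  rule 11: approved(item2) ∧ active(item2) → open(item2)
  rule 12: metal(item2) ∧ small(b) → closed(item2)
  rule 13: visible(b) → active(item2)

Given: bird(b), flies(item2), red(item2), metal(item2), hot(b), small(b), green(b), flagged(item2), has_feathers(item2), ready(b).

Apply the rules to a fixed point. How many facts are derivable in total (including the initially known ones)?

[1] rule 5 [has_feathers(item2) → stale(item2)]; rule 6 [has_feathers(item2) ∧ hot(b) ∧ flagged(item2) → swims(item2)]; rule 7 [bird(b) → approved(item2)]; rule 8 [green(b) → mammal(item2)]; rule 12 [metal(item2) ∧ small(b) → closed(item2)]. ⇒ new: stale(item2), swims(item2), approved(item2), mammal(item2), closed(item2).
[2] rule 1 [closed(item2) → locked(b)]; rule 4 [swims(item2) ∧ approved(item2) ∧ flies(item2) → wooden(b)]. ⇒ new: locked(b), wooden(b).
[3] rule 3 [locked(b) ∧ red(item2) ∧ flies(item2) → active(item2)]; rule 9 [wooden(b) ∧ flies(item2) ∧ flagged(item2) → valid(item2)]. ⇒ new: active(item2), valid(item2).
[4] rule 2 [active(item2) ∧ valid(item2) ∧ flagged(item2) → blue(item2)]; rule 11 [approved(item2) ∧ active(item2) → open(item2)]. ⇒ new: blue(item2), open(item2).
[5] rule 10 [blue(item2) ∧ flies(item2) → penguin(item2)]. ⇒ new: penguin(item2).
Closure: {active(item2), approved(item2), bird(b), blue(item2), closed(item2), flagged(item2), flies(item2), green(b), has_feathers(item2), hot(b), locked(b), mammal(item2), metal(item2), open(item2), penguin(item2), ready(b), red(item2), small(b), stale(item2), swims(item2), valid(item2), wooden(b)} — 22 facts.

22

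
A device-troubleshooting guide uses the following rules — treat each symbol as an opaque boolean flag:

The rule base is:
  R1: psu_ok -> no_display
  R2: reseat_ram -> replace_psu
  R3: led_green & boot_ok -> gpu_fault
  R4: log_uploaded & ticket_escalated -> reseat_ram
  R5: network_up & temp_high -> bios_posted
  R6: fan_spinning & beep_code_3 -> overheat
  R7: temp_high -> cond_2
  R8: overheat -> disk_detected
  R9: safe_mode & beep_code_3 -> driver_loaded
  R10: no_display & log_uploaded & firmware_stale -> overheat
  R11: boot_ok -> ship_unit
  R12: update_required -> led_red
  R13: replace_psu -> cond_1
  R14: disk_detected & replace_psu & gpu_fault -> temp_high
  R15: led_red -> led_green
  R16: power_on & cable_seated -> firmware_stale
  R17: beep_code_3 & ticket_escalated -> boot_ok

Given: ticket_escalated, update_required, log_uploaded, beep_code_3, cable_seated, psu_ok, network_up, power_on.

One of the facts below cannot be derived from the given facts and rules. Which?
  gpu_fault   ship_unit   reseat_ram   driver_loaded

driver_loaded

Round 1 — R1, R4, R12, R16, R17, derive no_display, reseat_ram, led_red, firmware_stale, boot_ok.
Round 2 — R2, R10, R11, R15, derive replace_psu, overheat, ship_unit, led_green.
Round 3 — R3, R8, R13, derive gpu_fault, disk_detected, cond_1.
Round 4 — R14, derive temp_high.
Round 5 — R5, R7, derive bios_posted, cond_2.
Derived: gpu_fault (round 3), reseat_ram (round 1), ship_unit (round 2). driver_loaded never appears in any round.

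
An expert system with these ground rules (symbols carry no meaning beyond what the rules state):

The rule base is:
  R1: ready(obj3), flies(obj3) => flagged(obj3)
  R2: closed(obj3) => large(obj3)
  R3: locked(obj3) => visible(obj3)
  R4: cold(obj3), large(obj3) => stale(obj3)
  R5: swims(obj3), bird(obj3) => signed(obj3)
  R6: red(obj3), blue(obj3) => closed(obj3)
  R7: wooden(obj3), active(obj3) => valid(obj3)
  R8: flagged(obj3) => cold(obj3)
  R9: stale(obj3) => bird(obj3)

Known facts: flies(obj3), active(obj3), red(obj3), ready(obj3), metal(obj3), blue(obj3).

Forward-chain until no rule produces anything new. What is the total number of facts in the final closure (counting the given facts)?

Round 1: R1 [ready(obj3), flies(obj3) => flagged(obj3)]; R6 [red(obj3), blue(obj3) => closed(obj3)]. Adds flagged(obj3), closed(obj3).
Round 2: R2 [closed(obj3) => large(obj3)]; R8 [flagged(obj3) => cold(obj3)]. Adds large(obj3), cold(obj3).
Round 3: R4 [cold(obj3), large(obj3) => stale(obj3)]. Adds stale(obj3).
Round 4: R9 [stale(obj3) => bird(obj3)]. Adds bird(obj3).
Closure: {active(obj3), bird(obj3), blue(obj3), closed(obj3), cold(obj3), flagged(obj3), flies(obj3), large(obj3), metal(obj3), ready(obj3), red(obj3), stale(obj3)} — 12 facts.

12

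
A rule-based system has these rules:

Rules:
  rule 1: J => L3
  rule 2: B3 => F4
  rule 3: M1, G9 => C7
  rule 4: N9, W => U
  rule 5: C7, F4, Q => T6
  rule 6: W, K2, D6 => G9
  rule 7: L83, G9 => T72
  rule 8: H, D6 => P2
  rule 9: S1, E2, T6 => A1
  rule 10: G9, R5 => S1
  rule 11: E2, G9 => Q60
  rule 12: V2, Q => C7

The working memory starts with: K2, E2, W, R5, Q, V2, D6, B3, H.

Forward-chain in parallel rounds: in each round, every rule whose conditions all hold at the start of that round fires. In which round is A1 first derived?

Round 1: rule 2 [B3 => F4]; rule 6 [W, K2, D6 => G9]; rule 8 [H, D6 => P2]; rule 12 [V2, Q => C7]. New: F4, G9, P2, C7.
Round 2: rule 5 [C7, F4, Q => T6]; rule 10 [G9, R5 => S1]; rule 11 [E2, G9 => Q60]. New: T6, S1, Q60.
Round 3: rule 9 [S1, E2, T6 => A1]. New: A1.
A1 first appears in round 3.

3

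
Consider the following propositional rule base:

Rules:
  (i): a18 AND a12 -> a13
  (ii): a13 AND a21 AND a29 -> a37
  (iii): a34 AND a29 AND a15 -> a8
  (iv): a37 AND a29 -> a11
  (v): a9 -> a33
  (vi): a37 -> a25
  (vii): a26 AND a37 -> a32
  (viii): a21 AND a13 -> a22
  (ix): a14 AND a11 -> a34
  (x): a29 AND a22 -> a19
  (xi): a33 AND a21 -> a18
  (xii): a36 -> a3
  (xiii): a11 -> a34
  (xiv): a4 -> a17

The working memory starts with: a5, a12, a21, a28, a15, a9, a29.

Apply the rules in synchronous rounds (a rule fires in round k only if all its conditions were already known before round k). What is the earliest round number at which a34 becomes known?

[1] (v) [a9 -> a33]. ⇒ new: a33.
[2] (xi) [a33 AND a21 -> a18]. ⇒ new: a18.
[3] (i) [a18 AND a12 -> a13]. ⇒ new: a13.
[4] (ii) [a13 AND a21 AND a29 -> a37]; (viii) [a21 AND a13 -> a22]. ⇒ new: a37, a22.
[5] (iv) [a37 AND a29 -> a11]; (vi) [a37 -> a25]; (x) [a29 AND a22 -> a19]. ⇒ new: a11, a25, a19.
[6] (xiii) [a11 -> a34]. ⇒ new: a34.
a34 first appears in round 6.

6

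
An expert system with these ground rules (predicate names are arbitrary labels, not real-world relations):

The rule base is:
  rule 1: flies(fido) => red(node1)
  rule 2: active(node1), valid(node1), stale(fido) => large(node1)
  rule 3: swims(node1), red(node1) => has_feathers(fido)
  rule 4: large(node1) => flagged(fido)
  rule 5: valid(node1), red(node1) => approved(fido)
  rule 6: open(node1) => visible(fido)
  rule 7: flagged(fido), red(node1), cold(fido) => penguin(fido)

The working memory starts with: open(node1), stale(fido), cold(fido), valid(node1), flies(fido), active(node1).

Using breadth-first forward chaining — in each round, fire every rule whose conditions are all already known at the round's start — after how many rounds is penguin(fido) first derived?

3

Round 1 fires rule 1, rule 2, rule 6, giving red(node1), large(node1), visible(fido).
Round 2 fires rule 4, rule 5, giving flagged(fido), approved(fido).
Round 3 fires rule 7, giving penguin(fido).
penguin(fido) first appears in round 3.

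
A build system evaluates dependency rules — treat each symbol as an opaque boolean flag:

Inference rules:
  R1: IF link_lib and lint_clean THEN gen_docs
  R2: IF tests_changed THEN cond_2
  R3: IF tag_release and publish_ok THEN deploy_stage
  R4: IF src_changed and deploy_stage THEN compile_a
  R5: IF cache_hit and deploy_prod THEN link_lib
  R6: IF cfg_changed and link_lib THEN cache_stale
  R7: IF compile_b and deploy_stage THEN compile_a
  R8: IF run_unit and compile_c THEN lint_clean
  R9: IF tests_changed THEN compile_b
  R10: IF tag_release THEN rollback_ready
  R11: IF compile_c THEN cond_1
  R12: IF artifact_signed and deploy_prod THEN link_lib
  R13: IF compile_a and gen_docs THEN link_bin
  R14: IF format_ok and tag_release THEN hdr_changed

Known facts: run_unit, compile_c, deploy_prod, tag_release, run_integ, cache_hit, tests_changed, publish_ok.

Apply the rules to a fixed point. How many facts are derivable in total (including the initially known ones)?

Round 1: R2 [IF tests_changed THEN cond_2]; R3 [IF tag_release and publish_ok THEN deploy_stage]; R5 [IF cache_hit and deploy_prod THEN link_lib]; R8 [IF run_unit and compile_c THEN lint_clean]; R9 [IF tests_changed THEN compile_b]; R10 [IF tag_release THEN rollback_ready]; R11 [IF compile_c THEN cond_1]. Adds cond_2, deploy_stage, link_lib, lint_clean, compile_b, rollback_ready, cond_1.
Round 2: R1 [IF link_lib and lint_clean THEN gen_docs]; R7 [IF compile_b and deploy_stage THEN compile_a]. Adds gen_docs, compile_a.
Round 3: R13 [IF compile_a and gen_docs THEN link_bin]. Adds link_bin.
Closure: {cache_hit, compile_a, compile_b, compile_c, cond_1, cond_2, deploy_prod, deploy_stage, gen_docs, link_bin, link_lib, lint_clean, publish_ok, rollback_ready, run_integ, run_unit, tag_release, tests_changed} — 18 facts.

18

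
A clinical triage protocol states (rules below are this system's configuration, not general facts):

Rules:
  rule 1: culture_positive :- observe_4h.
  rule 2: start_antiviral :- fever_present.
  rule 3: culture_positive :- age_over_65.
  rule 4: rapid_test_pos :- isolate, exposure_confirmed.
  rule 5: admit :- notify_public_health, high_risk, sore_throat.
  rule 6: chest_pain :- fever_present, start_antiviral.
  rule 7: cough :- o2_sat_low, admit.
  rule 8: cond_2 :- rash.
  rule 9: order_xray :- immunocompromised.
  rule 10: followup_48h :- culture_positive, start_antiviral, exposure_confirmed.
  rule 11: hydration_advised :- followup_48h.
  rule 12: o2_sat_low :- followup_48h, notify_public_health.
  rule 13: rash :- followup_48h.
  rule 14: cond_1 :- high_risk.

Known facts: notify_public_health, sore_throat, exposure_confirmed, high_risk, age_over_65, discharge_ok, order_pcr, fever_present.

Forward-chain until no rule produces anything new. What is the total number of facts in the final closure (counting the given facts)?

19

Round 1: rule 2 [start_antiviral :- fever_present.]; rule 3 [culture_positive :- age_over_65.]; rule 5 [admit :- notify_public_health, high_risk, sore_throat.]; rule 14 [cond_1 :- high_risk.]. Adds start_antiviral, culture_positive, admit, cond_1.
Round 2: rule 6 [chest_pain :- fever_present, start_antiviral.]; rule 10 [followup_48h :- culture_positive, start_antiviral, exposure_confirmed.]. Adds chest_pain, followup_48h.
Round 3: rule 11 [hydration_advised :- followup_48h.]; rule 12 [o2_sat_low :- followup_48h, notify_public_health.]; rule 13 [rash :- followup_48h.]. Adds hydration_advised, o2_sat_low, rash.
Round 4: rule 7 [cough :- o2_sat_low, admit.]; rule 8 [cond_2 :- rash.]. Adds cough, cond_2.
Closure: {admit, age_over_65, chest_pain, cond_1, cond_2, cough, culture_positive, discharge_ok, exposure_confirmed, fever_present, followup_48h, high_risk, hydration_advised, notify_public_health, o2_sat_low, order_pcr, rash, sore_throat, start_antiviral} — 19 facts.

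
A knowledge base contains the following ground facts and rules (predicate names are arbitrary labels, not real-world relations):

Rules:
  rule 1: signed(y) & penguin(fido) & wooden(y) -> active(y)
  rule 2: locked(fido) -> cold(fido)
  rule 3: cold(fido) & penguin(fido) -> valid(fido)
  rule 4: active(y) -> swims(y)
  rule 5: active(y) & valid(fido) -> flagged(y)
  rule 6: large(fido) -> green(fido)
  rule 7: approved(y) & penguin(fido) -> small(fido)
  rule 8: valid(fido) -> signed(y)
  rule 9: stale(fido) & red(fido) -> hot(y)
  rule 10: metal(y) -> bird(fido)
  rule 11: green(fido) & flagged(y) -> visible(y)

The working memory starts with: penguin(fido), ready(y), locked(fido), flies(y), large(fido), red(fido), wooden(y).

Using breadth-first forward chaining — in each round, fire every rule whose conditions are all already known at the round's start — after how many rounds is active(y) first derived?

Round 1: rule 2 [locked(fido) -> cold(fido)]; rule 6 [large(fido) -> green(fido)]. New: cold(fido), green(fido).
Round 2: rule 3 [cold(fido) & penguin(fido) -> valid(fido)]. New: valid(fido).
Round 3: rule 8 [valid(fido) -> signed(y)]. New: signed(y).
Round 4: rule 1 [signed(y) & penguin(fido) & wooden(y) -> active(y)]. New: active(y).
active(y) first appears in round 4.

4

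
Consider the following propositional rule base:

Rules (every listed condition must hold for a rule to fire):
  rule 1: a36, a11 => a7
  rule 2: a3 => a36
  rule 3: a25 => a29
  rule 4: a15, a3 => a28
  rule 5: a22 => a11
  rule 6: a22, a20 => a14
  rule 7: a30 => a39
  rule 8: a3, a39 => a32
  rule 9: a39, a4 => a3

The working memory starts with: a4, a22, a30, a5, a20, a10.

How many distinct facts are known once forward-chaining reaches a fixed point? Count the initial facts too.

[1] rule 5 [a22 => a11]; rule 6 [a22, a20 => a14]; rule 7 [a30 => a39]. ⇒ new: a11, a14, a39.
[2] rule 9 [a39, a4 => a3]. ⇒ new: a3.
[3] rule 2 [a3 => a36]; rule 8 [a3, a39 => a32]. ⇒ new: a36, a32.
[4] rule 1 [a36, a11 => a7]. ⇒ new: a7.
Closure: {a10, a11, a14, a20, a22, a3, a30, a32, a36, a39, a4, a5, a7} — 13 facts.

13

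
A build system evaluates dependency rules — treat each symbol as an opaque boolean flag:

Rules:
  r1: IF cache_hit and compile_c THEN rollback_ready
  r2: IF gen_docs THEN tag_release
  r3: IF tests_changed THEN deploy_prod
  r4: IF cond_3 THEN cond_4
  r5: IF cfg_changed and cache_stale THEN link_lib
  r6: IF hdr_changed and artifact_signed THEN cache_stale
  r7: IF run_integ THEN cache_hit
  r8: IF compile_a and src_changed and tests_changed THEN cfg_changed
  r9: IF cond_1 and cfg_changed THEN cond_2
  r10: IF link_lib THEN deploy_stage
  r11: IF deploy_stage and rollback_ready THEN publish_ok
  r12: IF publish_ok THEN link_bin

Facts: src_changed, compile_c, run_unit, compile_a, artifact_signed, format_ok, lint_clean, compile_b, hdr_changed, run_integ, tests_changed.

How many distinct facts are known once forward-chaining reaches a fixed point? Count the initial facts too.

Round 1 fires r3, r6, r7, r8, giving deploy_prod, cache_stale, cache_hit, cfg_changed.
Round 2 fires r1, r5, giving rollback_ready, link_lib.
Round 3 fires r10, giving deploy_stage.
Round 4 fires r11, giving publish_ok.
Round 5 fires r12, giving link_bin.
Closure: {artifact_signed, cache_hit, cache_stale, cfg_changed, compile_a, compile_b, compile_c, deploy_prod, deploy_stage, format_ok, hdr_changed, link_bin, link_lib, lint_clean, publish_ok, rollback_ready, run_integ, run_unit, src_changed, tests_changed} — 20 facts.

20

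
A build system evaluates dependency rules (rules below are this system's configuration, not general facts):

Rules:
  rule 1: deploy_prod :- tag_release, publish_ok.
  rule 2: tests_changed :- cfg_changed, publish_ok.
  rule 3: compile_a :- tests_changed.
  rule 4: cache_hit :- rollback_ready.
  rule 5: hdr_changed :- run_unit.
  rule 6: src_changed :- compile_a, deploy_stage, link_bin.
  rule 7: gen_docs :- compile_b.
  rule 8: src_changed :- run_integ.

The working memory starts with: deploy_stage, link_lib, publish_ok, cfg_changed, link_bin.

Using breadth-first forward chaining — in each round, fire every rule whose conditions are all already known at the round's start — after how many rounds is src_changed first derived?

Round 1: rule 2 [tests_changed :- cfg_changed, publish_ok.]. New: tests_changed.
Round 2: rule 3 [compile_a :- tests_changed.]. New: compile_a.
Round 3: rule 6 [src_changed :- compile_a, deploy_stage, link_bin.]. New: src_changed.
src_changed first appears in round 3.

3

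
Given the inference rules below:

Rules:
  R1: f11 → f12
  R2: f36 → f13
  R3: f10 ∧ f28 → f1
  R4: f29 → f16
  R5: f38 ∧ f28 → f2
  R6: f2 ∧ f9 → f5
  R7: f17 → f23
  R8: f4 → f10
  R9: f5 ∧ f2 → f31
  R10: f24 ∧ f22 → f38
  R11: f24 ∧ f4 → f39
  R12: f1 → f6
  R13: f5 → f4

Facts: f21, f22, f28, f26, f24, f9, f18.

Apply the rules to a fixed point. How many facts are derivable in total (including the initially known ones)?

16

[1] R10 [f24 ∧ f22 → f38]. ⇒ new: f38.
[2] R5 [f38 ∧ f28 → f2]. ⇒ new: f2.
[3] R6 [f2 ∧ f9 → f5]. ⇒ new: f5.
[4] R9 [f5 ∧ f2 → f31]; R13 [f5 → f4]. ⇒ new: f31, f4.
[5] R8 [f4 → f10]; R11 [f24 ∧ f4 → f39]. ⇒ new: f10, f39.
[6] R3 [f10 ∧ f28 → f1]. ⇒ new: f1.
[7] R12 [f1 → f6]. ⇒ new: f6.
Closure: {f1, f10, f18, f2, f21, f22, f24, f26, f28, f31, f38, f39, f4, f5, f6, f9} — 16 facts.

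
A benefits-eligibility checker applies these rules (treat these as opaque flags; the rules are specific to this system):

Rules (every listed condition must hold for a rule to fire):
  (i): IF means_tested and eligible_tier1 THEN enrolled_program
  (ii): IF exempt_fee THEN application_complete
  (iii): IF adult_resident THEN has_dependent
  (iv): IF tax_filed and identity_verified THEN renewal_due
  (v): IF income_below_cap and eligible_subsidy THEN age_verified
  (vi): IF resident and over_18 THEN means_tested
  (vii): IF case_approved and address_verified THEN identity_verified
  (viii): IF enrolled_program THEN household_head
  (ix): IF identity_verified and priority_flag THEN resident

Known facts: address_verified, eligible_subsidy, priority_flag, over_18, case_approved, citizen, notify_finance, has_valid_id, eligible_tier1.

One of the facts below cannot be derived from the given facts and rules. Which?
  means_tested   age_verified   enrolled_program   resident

Round 1: (vii) [IF case_approved and address_verified THEN identity_verified]. Adds identity_verified.
Round 2: (ix) [IF identity_verified and priority_flag THEN resident]. Adds resident.
Round 3: (vi) [IF resident and over_18 THEN means_tested]. Adds means_tested.
Round 4: (i) [IF means_tested and eligible_tier1 THEN enrolled_program]. Adds enrolled_program.
Round 5: (viii) [IF enrolled_program THEN household_head]. Adds household_head.
Derived: means_tested (round 3), enrolled_program (round 4), resident (round 2). age_verified never appears in any round.

age_verified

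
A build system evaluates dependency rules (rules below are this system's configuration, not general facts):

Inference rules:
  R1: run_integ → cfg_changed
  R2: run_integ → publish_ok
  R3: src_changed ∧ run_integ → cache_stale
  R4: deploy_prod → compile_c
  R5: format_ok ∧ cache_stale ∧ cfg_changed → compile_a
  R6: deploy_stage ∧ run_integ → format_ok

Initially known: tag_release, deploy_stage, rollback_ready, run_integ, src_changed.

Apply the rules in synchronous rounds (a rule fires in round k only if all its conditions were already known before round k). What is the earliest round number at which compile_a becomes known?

[1] R1 [run_integ → cfg_changed]; R2 [run_integ → publish_ok]; R3 [src_changed ∧ run_integ → cache_stale]; R6 [deploy_stage ∧ run_integ → format_ok]. ⇒ new: cfg_changed, publish_ok, cache_stale, format_ok.
[2] R5 [format_ok ∧ cache_stale ∧ cfg_changed → compile_a]. ⇒ new: compile_a.
compile_a first appears in round 2.

2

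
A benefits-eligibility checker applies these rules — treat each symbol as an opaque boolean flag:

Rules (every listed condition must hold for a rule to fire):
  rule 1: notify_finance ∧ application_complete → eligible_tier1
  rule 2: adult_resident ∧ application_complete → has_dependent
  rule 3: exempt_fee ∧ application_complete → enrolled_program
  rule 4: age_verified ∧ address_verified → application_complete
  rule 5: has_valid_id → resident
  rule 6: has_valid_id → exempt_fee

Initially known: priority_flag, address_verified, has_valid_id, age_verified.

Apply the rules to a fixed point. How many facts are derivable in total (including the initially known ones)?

Round 1: rule 4 [age_verified ∧ address_verified → application_complete]; rule 5 [has_valid_id → resident]; rule 6 [has_valid_id → exempt_fee]. New: application_complete, resident, exempt_fee.
Round 2: rule 3 [exempt_fee ∧ application_complete → enrolled_program]. New: enrolled_program.
Closure: {address_verified, age_verified, application_complete, enrolled_program, exempt_fee, has_valid_id, priority_flag, resident} — 8 facts.

8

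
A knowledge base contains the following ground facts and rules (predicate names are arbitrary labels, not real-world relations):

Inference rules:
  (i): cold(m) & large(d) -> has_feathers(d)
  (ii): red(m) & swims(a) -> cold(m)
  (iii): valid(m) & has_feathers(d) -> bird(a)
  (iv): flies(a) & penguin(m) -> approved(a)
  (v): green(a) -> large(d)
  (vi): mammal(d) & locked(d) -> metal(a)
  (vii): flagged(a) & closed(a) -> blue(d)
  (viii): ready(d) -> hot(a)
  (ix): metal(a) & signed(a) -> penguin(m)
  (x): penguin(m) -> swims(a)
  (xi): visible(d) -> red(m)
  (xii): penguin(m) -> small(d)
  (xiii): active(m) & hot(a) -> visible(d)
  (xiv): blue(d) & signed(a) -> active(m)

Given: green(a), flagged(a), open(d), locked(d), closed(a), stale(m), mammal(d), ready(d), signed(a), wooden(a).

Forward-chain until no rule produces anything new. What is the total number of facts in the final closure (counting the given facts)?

[1] (v) [green(a) -> large(d)]; (vi) [mammal(d) & locked(d) -> metal(a)]; (vii) [flagged(a) & closed(a) -> blue(d)]; (viii) [ready(d) -> hot(a)]. ⇒ new: large(d), metal(a), blue(d), hot(a).
[2] (ix) [metal(a) & signed(a) -> penguin(m)]; (xiv) [blue(d) & signed(a) -> active(m)]. ⇒ new: penguin(m), active(m).
[3] (x) [penguin(m) -> swims(a)]; (xii) [penguin(m) -> small(d)]; (xiii) [active(m) & hot(a) -> visible(d)]. ⇒ new: swims(a), small(d), visible(d).
[4] (xi) [visible(d) -> red(m)]. ⇒ new: red(m).
[5] (ii) [red(m) & swims(a) -> cold(m)]. ⇒ new: cold(m).
[6] (i) [cold(m) & large(d) -> has_feathers(d)]. ⇒ new: has_feathers(d).
Closure: {active(m), blue(d), closed(a), cold(m), flagged(a), green(a), has_feathers(d), hot(a), large(d), locked(d), mammal(d), metal(a), open(d), penguin(m), ready(d), red(m), signed(a), small(d), stale(m), swims(a), visible(d), wooden(a)} — 22 facts.

22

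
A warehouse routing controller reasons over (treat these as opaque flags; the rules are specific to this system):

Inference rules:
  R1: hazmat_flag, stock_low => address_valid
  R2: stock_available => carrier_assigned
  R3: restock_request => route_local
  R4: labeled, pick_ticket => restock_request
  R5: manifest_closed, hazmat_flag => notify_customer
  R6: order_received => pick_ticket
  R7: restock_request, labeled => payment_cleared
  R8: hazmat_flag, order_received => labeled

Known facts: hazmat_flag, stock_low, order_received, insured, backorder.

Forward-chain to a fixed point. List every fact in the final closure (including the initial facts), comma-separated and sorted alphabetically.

address_valid, backorder, hazmat_flag, insured, labeled, order_received, payment_cleared, pick_ticket, restock_request, route_local, stock_low

Round 1: R1 [hazmat_flag, stock_low => address_valid]; R6 [order_received => pick_ticket]; R8 [hazmat_flag, order_received => labeled]. Adds address_valid, pick_ticket, labeled.
Round 2: R4 [labeled, pick_ticket => restock_request]. Adds restock_request.
Round 3: R3 [restock_request => route_local]; R7 [restock_request, labeled => payment_cleared]. Adds route_local, payment_cleared.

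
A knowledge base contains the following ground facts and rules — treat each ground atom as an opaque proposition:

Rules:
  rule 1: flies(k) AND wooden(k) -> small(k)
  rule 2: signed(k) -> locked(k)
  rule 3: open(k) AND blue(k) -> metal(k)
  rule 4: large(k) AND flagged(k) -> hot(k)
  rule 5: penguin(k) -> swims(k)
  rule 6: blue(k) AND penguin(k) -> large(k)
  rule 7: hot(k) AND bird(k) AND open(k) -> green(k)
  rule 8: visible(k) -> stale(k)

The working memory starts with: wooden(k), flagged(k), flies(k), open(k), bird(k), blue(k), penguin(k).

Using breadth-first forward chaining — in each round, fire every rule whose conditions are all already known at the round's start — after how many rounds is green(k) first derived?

3

Round 1: rule 1 [flies(k) AND wooden(k) -> small(k)]; rule 3 [open(k) AND blue(k) -> metal(k)]; rule 5 [penguin(k) -> swims(k)]; rule 6 [blue(k) AND penguin(k) -> large(k)]. Adds small(k), metal(k), swims(k), large(k).
Round 2: rule 4 [large(k) AND flagged(k) -> hot(k)]. Adds hot(k).
Round 3: rule 7 [hot(k) AND bird(k) AND open(k) -> green(k)]. Adds green(k).
green(k) first appears in round 3.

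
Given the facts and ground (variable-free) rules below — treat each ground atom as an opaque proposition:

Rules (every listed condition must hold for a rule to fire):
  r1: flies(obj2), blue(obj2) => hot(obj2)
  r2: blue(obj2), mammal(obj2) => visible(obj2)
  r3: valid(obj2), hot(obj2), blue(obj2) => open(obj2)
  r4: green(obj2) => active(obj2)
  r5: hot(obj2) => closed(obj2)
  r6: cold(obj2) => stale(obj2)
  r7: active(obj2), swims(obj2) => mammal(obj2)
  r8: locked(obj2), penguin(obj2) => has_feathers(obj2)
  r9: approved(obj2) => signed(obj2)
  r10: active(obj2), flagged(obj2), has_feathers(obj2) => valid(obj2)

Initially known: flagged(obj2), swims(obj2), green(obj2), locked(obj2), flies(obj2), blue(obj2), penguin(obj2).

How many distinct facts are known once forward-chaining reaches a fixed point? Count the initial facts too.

15

Round 1 fires r1, r4, r8, giving hot(obj2), active(obj2), has_feathers(obj2).
Round 2 fires r5, r7, r10, giving closed(obj2), mammal(obj2), valid(obj2).
Round 3 fires r2, r3, giving visible(obj2), open(obj2).
Closure: {active(obj2), blue(obj2), closed(obj2), flagged(obj2), flies(obj2), green(obj2), has_feathers(obj2), hot(obj2), locked(obj2), mammal(obj2), open(obj2), penguin(obj2), swims(obj2), valid(obj2), visible(obj2)} — 15 facts.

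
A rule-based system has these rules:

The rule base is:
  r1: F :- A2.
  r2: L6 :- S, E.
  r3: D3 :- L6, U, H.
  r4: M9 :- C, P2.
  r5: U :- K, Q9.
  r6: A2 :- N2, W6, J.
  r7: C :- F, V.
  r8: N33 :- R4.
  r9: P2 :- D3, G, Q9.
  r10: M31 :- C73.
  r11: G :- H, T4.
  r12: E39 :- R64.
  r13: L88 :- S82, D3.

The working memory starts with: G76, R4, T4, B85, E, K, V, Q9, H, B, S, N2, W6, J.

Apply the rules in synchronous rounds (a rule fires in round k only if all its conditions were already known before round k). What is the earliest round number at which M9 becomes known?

Round 1: r2 [L6 :- S, E.]; r5 [U :- K, Q9.]; r6 [A2 :- N2, W6, J.]; r8 [N33 :- R4.]; r11 [G :- H, T4.]. New: L6, U, A2, N33, G.
Round 2: r1 [F :- A2.]; r3 [D3 :- L6, U, H.]. New: F, D3.
Round 3: r7 [C :- F, V.]; r9 [P2 :- D3, G, Q9.]. New: C, P2.
Round 4: r4 [M9 :- C, P2.]. New: M9.
M9 first appears in round 4.

4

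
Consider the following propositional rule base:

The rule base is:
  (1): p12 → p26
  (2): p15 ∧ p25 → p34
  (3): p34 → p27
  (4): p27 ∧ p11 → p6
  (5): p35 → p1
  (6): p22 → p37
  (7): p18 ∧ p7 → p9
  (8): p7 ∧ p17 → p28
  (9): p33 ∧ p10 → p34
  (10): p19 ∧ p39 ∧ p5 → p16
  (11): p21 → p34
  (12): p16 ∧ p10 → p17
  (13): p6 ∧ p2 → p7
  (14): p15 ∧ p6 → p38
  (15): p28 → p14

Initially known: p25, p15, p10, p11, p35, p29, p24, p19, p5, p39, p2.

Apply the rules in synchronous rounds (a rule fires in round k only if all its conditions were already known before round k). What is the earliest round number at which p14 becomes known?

Round 1 — (2), (5), (10), derive p34, p1, p16.
Round 2 — (3), (12), derive p27, p17.
Round 3 — (4), derive p6.
Round 4 — (13), (14), derive p7, p38.
Round 5 — (8), derive p28.
Round 6 — (15), derive p14.
p14 first appears in round 6.

6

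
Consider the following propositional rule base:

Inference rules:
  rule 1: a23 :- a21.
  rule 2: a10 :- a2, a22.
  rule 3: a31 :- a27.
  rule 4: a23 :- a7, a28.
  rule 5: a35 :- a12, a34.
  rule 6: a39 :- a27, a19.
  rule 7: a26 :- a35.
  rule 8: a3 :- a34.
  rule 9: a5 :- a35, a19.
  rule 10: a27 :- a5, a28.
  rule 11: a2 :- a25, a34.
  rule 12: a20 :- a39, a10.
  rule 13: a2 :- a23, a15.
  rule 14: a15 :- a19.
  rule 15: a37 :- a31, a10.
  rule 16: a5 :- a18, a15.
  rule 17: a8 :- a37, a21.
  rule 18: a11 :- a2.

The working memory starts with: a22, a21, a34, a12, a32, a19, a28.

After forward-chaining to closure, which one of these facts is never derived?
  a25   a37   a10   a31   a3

a25

Round 1: rule 1 [a23 :- a21.]; rule 5 [a35 :- a12, a34.]; rule 8 [a3 :- a34.]; rule 14 [a15 :- a19.]. Adds a23, a35, a3, a15.
Round 2: rule 7 [a26 :- a35.]; rule 9 [a5 :- a35, a19.]; rule 13 [a2 :- a23, a15.]. Adds a26, a5, a2.
Round 3: rule 2 [a10 :- a2, a22.]; rule 10 [a27 :- a5, a28.]; rule 18 [a11 :- a2.]. Adds a10, a27, a11.
Round 4: rule 3 [a31 :- a27.]; rule 6 [a39 :- a27, a19.]. Adds a31, a39.
Round 5: rule 12 [a20 :- a39, a10.]; rule 15 [a37 :- a31, a10.]. Adds a20, a37.
Round 6: rule 17 [a8 :- a37, a21.]. Adds a8.
Derived: a31 (round 4), a10 (round 3), a3 (round 1), a37 (round 5). a25 never appears in any round.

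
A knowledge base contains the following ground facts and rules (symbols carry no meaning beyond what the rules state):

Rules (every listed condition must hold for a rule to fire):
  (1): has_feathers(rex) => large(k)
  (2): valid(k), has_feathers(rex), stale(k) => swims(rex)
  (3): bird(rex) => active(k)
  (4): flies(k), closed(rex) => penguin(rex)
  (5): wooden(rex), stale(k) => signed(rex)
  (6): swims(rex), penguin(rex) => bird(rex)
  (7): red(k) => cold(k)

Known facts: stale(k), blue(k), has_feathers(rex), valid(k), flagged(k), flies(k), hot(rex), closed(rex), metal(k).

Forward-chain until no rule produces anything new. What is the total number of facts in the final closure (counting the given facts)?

14

Round 1: (1) [has_feathers(rex) => large(k)]; (2) [valid(k), has_feathers(rex), stale(k) => swims(rex)]; (4) [flies(k), closed(rex) => penguin(rex)]. New: large(k), swims(rex), penguin(rex).
Round 2: (6) [swims(rex), penguin(rex) => bird(rex)]. New: bird(rex).
Round 3: (3) [bird(rex) => active(k)]. New: active(k).
Closure: {active(k), bird(rex), blue(k), closed(rex), flagged(k), flies(k), has_feathers(rex), hot(rex), large(k), metal(k), penguin(rex), stale(k), swims(rex), valid(k)} — 14 facts.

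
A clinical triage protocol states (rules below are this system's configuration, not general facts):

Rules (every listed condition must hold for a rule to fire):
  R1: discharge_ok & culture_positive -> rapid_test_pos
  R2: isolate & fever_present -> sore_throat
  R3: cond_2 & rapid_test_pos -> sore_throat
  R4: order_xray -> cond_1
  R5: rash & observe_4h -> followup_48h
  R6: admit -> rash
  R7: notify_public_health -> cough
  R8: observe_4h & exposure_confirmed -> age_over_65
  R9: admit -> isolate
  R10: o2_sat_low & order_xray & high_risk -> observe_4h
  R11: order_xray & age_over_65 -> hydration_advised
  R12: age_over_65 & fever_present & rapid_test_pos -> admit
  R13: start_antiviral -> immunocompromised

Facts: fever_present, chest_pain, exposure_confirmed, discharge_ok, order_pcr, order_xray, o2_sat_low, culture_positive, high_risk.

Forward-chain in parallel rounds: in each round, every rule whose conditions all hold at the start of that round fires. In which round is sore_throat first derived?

5

Round 1 — R1, R4, R10, derive rapid_test_pos, cond_1, observe_4h.
Round 2 — R8, derive age_over_65.
Round 3 — R11, R12, derive hydration_advised, admit.
Round 4 — R6, R9, derive rash, isolate.
Round 5 — R2, R5, derive sore_throat, followup_48h.
sore_throat first appears in round 5.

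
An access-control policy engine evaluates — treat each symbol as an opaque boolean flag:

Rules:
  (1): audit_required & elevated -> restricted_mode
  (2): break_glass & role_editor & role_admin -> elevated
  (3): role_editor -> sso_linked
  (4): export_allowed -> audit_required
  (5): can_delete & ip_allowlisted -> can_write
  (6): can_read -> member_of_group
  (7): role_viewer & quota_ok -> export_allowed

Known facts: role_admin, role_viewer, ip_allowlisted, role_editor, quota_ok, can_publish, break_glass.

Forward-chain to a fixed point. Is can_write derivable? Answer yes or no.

Round 1 fires (2), (3), (7), giving elevated, sso_linked, export_allowed.
Round 2 fires (4), giving audit_required.
Round 3 fires (1), giving restricted_mode.
Fixed point reached. can_write is concluded only by (5); (5) needs can_delete (never derived).

no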